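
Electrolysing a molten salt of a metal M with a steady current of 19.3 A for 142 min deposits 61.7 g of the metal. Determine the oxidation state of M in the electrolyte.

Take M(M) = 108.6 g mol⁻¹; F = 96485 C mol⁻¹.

Q = I·t = 19.30 A × 8520.0 s = 164400 C, so n(e⁻) = 164400/96485 = 1.704 mol.
n(M) deposited = 61.7 / 108.6 = 0.5681 mol.
Electrons per atom = n(e⁻)/n(M) = 1.704 / 0.5681 = 3.00 ≈ 3, so the ion is M³⁺.

+3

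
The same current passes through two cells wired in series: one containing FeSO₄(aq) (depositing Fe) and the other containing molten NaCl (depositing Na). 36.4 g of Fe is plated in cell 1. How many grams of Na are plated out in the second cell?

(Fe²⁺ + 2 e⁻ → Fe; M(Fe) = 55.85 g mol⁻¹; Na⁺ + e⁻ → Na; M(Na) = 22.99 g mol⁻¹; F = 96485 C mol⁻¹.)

n(Fe) = 36.4 / 55.85 = 0.6517 mol.
Since Fe²⁺ + 2 e⁻ → Fe, n(e⁻) passed = 2 × 0.6517 = 1.303 mol.
Cells in series carry the same charge, so the same 1.303 mol of electrons passes through cell 2.
Na⁺ + e⁻ → Na, so n(Na) = 1.303 / 1 = 1.303 mol.
m(Na) = 1.303 × 22.99 = 30.0 g.

30.0 g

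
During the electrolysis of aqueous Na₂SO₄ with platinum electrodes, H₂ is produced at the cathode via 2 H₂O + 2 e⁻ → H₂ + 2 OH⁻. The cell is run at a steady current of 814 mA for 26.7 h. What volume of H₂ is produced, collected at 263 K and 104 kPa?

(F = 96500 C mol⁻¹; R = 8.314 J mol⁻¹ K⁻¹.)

8.52 L

Q = I·t = 0.8140 A × 96120 s = 78240 C.
n(e⁻) = Q/F = 78240 / 96500 = 0.8108 mol.
2 electrons are transferred per H₂ molecule, so n(H₂) = 0.8108 / 2 = 0.4054 mol.
V = nRT/P = (0.4054 × 8.314 × 263) / (104 × 10³ Pa) = 0.00852 m³ = 8.52 L.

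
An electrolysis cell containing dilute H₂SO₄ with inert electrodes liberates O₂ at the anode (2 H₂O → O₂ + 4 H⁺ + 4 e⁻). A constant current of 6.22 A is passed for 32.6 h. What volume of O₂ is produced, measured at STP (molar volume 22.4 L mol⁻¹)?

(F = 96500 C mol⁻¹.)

Q = I·t = 6.220 A × 117360 s = 730000 C.
n(e⁻) = Q/F = 730000 / 96500 = 7.565 mol.
4 electrons are transferred per O₂ molecule, so n(O₂) = 7.565 / 4 = 1.891 mol.
V = n × V_m = 1.891 × 22.4 = 42.4 L.

42.4 L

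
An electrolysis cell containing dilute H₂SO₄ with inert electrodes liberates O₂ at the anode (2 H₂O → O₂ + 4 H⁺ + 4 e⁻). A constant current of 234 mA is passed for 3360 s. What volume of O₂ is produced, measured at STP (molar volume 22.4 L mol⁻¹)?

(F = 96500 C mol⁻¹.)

Q = I·t = 0.2340 A × 3360.0 s = 786.2 C.
n(e⁻) = Q/F = 786.2 / 96500 = 0.008148 mol.
4 electrons are transferred per O₂ molecule, so n(O₂) = 0.008148 / 4 = 0.002037 mol.
V = n × V_m = 0.002037 × 22.4 = 0.0456 L.

0.0456 L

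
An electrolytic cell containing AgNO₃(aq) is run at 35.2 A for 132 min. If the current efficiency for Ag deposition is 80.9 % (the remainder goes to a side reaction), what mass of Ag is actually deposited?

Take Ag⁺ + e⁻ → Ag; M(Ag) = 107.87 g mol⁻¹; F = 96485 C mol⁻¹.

Q = I·t = 35.20 × 7920.0 = 278800 C.
n(e⁻) = 278800/96485 = 2.889 mol; theoretically n(Ag) = 2.889/1 = 2.889 mol, m_theo = 311.7 g.
At 80.9 % efficiency, m_actual = 0.809 × 311.7 = 252 g.

252 g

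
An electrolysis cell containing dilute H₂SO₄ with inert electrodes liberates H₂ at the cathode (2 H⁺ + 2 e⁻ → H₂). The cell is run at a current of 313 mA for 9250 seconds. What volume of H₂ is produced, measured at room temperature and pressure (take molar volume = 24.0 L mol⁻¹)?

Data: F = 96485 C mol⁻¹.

0.360 L

Q = I·t = 0.3130 A × 9250.0 s = 2895 C.
n(e⁻) = Q/F = 2895 / 96485 = 0.03001 mol.
2 electrons are transferred per H₂ molecule, so n(H₂) = 0.03001 / 2 = 0.01500 mol.
V = n × V_m = 0.01500 × 24.0 = 0.360 L.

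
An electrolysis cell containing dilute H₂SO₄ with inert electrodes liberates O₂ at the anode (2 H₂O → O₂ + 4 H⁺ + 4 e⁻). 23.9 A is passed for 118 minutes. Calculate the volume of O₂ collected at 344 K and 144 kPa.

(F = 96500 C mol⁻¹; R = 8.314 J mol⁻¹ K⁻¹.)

8.71 L

Q = I·t = 23.90 A × 7080.0 s = 169200 C.
n(e⁻) = Q/F = 169200 / 96500 = 1.753 mol.
4 electrons are transferred per O₂ molecule, so n(O₂) = 1.753 / 4 = 0.4384 mol.
V = nRT/P = (0.4384 × 8.314 × 344) / (144 × 10³ Pa) = 0.00871 m³ = 8.71 L.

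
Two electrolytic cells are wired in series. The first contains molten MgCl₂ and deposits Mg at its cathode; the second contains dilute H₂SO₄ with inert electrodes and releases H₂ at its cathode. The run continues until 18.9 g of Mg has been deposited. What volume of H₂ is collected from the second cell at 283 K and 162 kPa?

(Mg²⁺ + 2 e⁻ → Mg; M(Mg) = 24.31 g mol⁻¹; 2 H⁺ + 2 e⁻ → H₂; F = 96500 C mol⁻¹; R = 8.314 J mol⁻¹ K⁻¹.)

n(Mg) = 18.9 / 24.31 = 0.7775 mol, so n(e⁻) = 2 × 0.7775 = 1.555 mol.
The cells are in series, so the same 1.555 mol of electrons passes through the second cell.
2 H⁺ + 2 e⁻ → H₂ — 2 mol e⁻ per mol H₂, so n(H₂) = 1.555/2 = 0.7775 mol.
V = nRT/P = (0.7775 × 8.314 × 283) / (162 × 10³) = 0.0113 m³ = 11.3 L.

11.3 L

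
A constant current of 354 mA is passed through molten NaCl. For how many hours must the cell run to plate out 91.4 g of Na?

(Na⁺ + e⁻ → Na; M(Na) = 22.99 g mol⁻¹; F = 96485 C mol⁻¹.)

n(Na) = m/M = 91.4 / 22.99 = 3.976 mol.
Each Na atom requires 1 electron, so n(e⁻) = 1 × 3.976 = 3.976 mol.
Q = n(e⁻)·F = 3.976 × 96485 = 383600 C.
t = Q/I = 383600 / 0.3540 A = 1084000 s = 301 h.

301 h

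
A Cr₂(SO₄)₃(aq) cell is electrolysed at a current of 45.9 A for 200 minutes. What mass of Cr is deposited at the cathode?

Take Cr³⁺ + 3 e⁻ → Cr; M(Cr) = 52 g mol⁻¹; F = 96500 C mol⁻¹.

98.9 g

Q = I·t = 45.90 A × 12000 s = 550800 C.
n(e⁻) = Q/F = 550800 / 96500 = 5.708 mol.
Cr³⁺ + 3 e⁻ → Cr, so n(Cr) = n(e⁻)/3 = 1.903 mol.
m = n·M = 1.903 × 52 = 98.9 g.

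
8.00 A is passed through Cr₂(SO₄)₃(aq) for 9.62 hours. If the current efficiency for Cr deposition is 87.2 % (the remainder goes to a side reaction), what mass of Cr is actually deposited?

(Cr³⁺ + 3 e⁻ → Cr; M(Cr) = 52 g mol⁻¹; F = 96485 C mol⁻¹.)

Q = I·t = 8.000 × 34632 = 277100 C.
n(e⁻) = 277100/96485 = 2.871 mol; theoretically n(Cr) = 2.871/3 = 0.9572 mol, m_theo = 49.77 g.
At 87.2 % efficiency, m_actual = 0.872 × 49.77 = 43.4 g.

43.4 g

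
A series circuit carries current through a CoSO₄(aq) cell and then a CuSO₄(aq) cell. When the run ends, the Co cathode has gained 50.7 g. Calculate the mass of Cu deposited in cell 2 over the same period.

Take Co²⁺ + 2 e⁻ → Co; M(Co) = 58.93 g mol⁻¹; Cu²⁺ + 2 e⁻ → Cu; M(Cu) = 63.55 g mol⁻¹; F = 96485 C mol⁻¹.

n(Co) = 50.7 / 58.93 = 0.8603 mol.
Since Co²⁺ + 2 e⁻ → Co, n(e⁻) passed = 2 × 0.8603 = 1.721 mol.
Cells in series carry the same charge, so the same 1.721 mol of electrons passes through cell 2.
Cu²⁺ + 2 e⁻ → Cu, so n(Cu) = 1.721 / 2 = 0.8603 mol.
m(Cu) = 0.8603 × 63.55 = 54.7 g.

54.7 g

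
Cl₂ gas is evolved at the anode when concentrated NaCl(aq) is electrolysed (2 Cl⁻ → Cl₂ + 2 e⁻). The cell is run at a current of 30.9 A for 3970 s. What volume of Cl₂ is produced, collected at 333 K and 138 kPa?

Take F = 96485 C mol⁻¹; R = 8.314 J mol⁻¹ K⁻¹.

12.8 L

Q = I·t = 30.90 A × 3970.0 s = 122700 C.
n(e⁻) = Q/F = 122700 / 96485 = 1.271 mol.
2 electrons are transferred per Cl₂ molecule, so n(Cl₂) = 1.271 / 2 = 0.6357 mol.
V = nRT/P = (0.6357 × 8.314 × 333) / (138 × 10³ Pa) = 0.0128 m³ = 12.8 L.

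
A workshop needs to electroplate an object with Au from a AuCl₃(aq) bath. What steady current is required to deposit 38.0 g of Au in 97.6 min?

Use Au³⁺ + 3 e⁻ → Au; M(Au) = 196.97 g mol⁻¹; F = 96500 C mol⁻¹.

n(Au) = 38.0 / 196.97 = 0.1929 mol.
n(e⁻) = 3 × 0.1929 = 0.5788 mol.
Q = n(e⁻)·F = 0.5788 × 96500 = 55850 C.
I = Q/t = 55850 / 5856.0 s = 9.54 A.

9.54 A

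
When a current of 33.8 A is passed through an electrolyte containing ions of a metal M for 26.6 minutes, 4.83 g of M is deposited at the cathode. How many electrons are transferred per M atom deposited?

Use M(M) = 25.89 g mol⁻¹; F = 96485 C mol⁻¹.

3

Q = I·t = 33.80 A × 1596.0 s = 53940 C, so n(e⁻) = 53940/96485 = 0.5591 mol.
n(M) deposited = 4.83 / 25.89 = 0.1866 mol.
Electrons per atom = n(e⁻)/n(M) = 0.5591 / 0.1866 = 3.00 ≈ 3, so the ion is M³⁺.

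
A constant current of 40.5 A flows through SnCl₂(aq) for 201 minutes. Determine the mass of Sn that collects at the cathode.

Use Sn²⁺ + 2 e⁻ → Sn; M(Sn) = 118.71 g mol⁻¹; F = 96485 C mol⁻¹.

300 g

Q = I·t = 40.50 A × 12060 s = 488400 C.
n(e⁻) = Q/F = 488400 / 96485 = 5.062 mol.
Sn²⁺ + 2 e⁻ → Sn, so n(Sn) = n(e⁻)/2 = 2.531 mol.
m = n·M = 2.531 × 118.71 = 300 g.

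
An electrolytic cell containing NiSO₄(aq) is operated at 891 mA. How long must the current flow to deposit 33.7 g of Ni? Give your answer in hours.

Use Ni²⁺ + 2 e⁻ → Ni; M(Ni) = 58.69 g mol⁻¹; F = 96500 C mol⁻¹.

n(Ni) = m/M = 33.7 / 58.69 = 0.5742 mol.
Each Ni atom requires 2 electrons, so n(e⁻) = 2 × 0.5742 = 1.148 mol.
Q = n(e⁻)·F = 1.148 × 96500 = 110800 C.
t = Q/I = 110800 / 0.8910 A = 124400 s = 34.5 h.

34.5 h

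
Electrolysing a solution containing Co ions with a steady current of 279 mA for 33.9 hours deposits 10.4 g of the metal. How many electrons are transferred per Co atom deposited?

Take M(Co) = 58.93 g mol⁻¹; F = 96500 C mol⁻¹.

Q = I·t = 0.2790 A × 122040 s = 34050 C, so n(e⁻) = 34050/96500 = 0.3528 mol.
n(Co) deposited = 10.4 / 58.93 = 0.1765 mol.
Electrons per atom = n(e⁻)/n(Co) = 0.3528 / 0.1765 = 2.00 ≈ 2, so the ion is Co²⁺.

2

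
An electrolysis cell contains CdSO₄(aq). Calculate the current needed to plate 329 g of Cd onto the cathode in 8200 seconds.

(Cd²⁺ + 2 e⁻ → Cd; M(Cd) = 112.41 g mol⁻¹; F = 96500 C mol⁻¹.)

n(Cd) = 329 / 112.41 = 2.927 mol.
n(e⁻) = 2 × 2.927 = 5.854 mol.
Q = n(e⁻)·F = 5.854 × 96500 = 564900 C.
I = Q/t = 564900 / 8200.0 s = 68.9 A.

68.9 A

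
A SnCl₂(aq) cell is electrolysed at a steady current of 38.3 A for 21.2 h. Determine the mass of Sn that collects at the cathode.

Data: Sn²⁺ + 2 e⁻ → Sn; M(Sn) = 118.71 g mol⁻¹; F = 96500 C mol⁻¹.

1800 g

Q = I·t = 38.30 A × 76320 s = 2923000 C.
n(e⁻) = Q/F = 2923000 / 96500 = 30.29 mol.
Sn²⁺ + 2 e⁻ → Sn, so n(Sn) = n(e⁻)/2 = 15.15 mol.
m = n·M = 15.15 × 118.71 = 1800 g.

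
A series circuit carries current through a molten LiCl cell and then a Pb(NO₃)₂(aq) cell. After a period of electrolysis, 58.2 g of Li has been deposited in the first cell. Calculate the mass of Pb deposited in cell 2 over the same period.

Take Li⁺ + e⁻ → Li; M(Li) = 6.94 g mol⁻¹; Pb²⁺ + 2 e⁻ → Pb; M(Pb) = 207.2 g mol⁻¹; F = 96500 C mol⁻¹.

n(Li) = 58.2 / 6.94 = 8.386 mol.
Since Li⁺ + e⁻ → Li, n(e⁻) passed = 1 × 8.386 = 8.386 mol.
Cells in series carry the same charge, so the same 8.386 mol of electrons passes through cell 2.
Pb²⁺ + 2 e⁻ → Pb, so n(Pb) = 8.386 / 2 = 4.193 mol.
m(Pb) = 4.193 × 207.2 = 869 g.

869 g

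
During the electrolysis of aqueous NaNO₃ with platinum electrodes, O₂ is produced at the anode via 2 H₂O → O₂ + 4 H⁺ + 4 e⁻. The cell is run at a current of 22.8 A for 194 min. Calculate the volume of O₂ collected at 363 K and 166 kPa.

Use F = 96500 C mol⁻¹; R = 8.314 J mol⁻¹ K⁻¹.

Q = I·t = 22.80 A × 11640 s = 265400 C.
n(e⁻) = Q/F = 265400 / 96500 = 2.750 mol.
4 electrons are transferred per O₂ molecule, so n(O₂) = 2.750 / 4 = 0.6875 mol.
V = nRT/P = (0.6875 × 8.314 × 363) / (166 × 10³ Pa) = 0.0125 m³ = 12.5 L.

12.5 L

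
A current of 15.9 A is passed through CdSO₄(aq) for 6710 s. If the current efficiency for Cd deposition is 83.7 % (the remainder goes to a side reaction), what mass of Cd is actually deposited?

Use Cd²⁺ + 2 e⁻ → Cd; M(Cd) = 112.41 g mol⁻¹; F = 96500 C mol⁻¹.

Q = I·t = 15.90 × 6710.0 = 106700 C.
n(e⁻) = 106700/96500 = 1.106 mol; theoretically n(Cd) = 1.106/2 = 0.5528 mol, m_theo = 62.14 g.
At 83.7 % efficiency, m_actual = 0.837 × 62.14 = 52.0 g.

52.0 g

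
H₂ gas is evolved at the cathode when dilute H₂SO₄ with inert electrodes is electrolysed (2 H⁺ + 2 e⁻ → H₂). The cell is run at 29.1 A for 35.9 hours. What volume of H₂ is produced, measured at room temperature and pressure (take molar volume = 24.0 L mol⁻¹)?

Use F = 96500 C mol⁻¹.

Q = I·t = 29.10 A × 129240 s = 3761000 C.
n(e⁻) = Q/F = 3761000 / 96500 = 38.97 mol.
2 electrons are transferred per H₂ molecule, so n(H₂) = 38.97 / 2 = 19.49 mol.
V = n × V_m = 19.49 × 24.0 = 468 L.

468 L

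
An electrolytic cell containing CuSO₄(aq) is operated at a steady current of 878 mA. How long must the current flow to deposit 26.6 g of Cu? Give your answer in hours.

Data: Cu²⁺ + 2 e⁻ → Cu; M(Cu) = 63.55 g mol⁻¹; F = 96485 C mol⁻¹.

n(Cu) = m/M = 26.6 / 63.55 = 0.4186 mol.
Each Cu atom requires 2 electrons, so n(e⁻) = 2 × 0.4186 = 0.8371 mol.
Q = n(e⁻)·F = 0.8371 × 96485 = 80770 C.
t = Q/I = 80770 / 0.8780 A = 91990 s = 25.6 h.

25.6 h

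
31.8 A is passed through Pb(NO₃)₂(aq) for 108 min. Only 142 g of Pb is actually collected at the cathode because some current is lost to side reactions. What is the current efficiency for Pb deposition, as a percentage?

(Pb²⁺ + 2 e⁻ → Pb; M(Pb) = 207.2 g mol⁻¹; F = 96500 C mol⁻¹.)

64.2 %

Q = I·t = 31.80 × 6480.0 = 206100 C; n(e⁻) = 206100/96500 = 2.135 mol.
Theoretical n(Pb) = n(e⁻)/2 = 1.068 mol, i.e. m_theo = 1.068 × 207.2 = 221.2 g.
Efficiency = m_actual / m_theo = 142 / 221.2 = 64.2 %.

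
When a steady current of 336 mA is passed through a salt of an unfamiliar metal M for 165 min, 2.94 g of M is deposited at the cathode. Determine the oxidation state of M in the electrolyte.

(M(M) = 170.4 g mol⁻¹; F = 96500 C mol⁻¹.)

+2

Q = I·t = 0.3360 A × 9900.0 s = 3326 C, so n(e⁻) = 3326/96500 = 0.03447 mol.
n(M) deposited = 2.94 / 170.4 = 0.01725 mol.
Electrons per atom = n(e⁻)/n(M) = 0.03447 / 0.01725 = 2.00 ≈ 2, so the ion is M²⁺.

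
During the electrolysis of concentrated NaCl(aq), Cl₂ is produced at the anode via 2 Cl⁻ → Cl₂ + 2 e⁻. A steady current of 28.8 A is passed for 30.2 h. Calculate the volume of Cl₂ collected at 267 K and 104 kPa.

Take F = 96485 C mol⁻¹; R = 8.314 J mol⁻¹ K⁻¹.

Q = I·t = 28.80 A × 108720 s = 3131000 C.
n(e⁻) = Q/F = 3131000 / 96485 = 32.45 mol.
2 electrons are transferred per Cl₂ molecule, so n(Cl₂) = 32.45 / 2 = 16.23 mol.
V = nRT/P = (16.23 × 8.314 × 267) / (104 × 10³ Pa) = 0.346 m³ = 346 L.

346 L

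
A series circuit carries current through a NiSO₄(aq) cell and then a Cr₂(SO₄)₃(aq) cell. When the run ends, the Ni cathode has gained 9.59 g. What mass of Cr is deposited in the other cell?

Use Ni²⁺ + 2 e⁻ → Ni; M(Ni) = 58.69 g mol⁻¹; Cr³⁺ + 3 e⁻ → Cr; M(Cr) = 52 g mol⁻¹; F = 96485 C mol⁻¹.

5.66 g

n(Ni) = 9.59 / 58.69 = 0.1634 mol.
Since Ni²⁺ + 2 e⁻ → Ni, n(e⁻) passed = 2 × 0.1634 = 0.3268 mol.
Cells in series carry the same charge, so the same 0.3268 mol of electrons passes through cell 2.
Cr³⁺ + 3 e⁻ → Cr, so n(Cr) = 0.3268 / 3 = 0.1089 mol.
m(Cr) = 0.1089 × 52 = 5.66 g.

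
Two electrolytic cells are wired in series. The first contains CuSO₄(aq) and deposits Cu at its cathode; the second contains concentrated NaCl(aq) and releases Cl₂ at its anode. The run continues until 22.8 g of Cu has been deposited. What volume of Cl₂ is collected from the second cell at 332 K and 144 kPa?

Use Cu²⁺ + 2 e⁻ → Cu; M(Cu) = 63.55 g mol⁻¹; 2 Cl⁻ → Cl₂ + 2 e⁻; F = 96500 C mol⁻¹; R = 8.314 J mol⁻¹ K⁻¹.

6.88 L

n(Cu) = 22.8 / 63.55 = 0.3588 mol, so n(e⁻) = 2 × 0.3588 = 0.7175 mol.
The cells are in series, so the same 0.7175 mol of electrons passes through the second cell.
2 Cl⁻ → Cl₂ + 2 e⁻ — 2 mol e⁻ per mol Cl₂, so n(Cl₂) = 0.7175/2 = 0.3588 mol.
V = nRT/P = (0.3588 × 8.314 × 332) / (144 × 10³) = 0.00688 m³ = 6.88 L.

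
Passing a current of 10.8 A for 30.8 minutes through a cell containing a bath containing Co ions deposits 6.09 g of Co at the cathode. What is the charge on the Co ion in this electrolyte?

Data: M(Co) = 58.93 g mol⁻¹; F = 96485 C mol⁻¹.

Q = I·t = 10.80 A × 1848.0 s = 19960 C, so n(e⁻) = 19960/96485 = 0.2069 mol.
n(Co) deposited = 6.09 / 58.93 = 0.1033 mol.
Electrons per atom = n(e⁻)/n(Co) = 0.2069 / 0.1033 = 2.00 ≈ 2, so the ion is Co²⁺.

+2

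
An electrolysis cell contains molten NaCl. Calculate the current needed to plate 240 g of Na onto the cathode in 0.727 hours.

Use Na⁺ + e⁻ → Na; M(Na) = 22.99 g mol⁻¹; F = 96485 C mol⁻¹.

n(Na) = 240 / 22.99 = 10.44 mol.
n(e⁻) = 1 × 10.44 = 10.44 mol.
Q = n(e⁻)·F = 10.44 × 96485 = 1007000 C.
I = Q/t = 1007000 / 2617.2 s = 385 A.

385 A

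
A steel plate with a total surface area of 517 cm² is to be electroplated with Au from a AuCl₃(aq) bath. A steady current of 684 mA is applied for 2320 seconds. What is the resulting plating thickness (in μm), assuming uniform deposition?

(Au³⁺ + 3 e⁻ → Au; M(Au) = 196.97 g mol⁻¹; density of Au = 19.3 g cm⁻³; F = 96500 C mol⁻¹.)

1.08 μm

Q = I·t = 0.6840 × 2320.0 = 1587 C; n(e⁻) = 0.01644 mol.
n(Au) = n(e⁻)/3 = 0.005481 mol, so m = 0.005481 × 196.97 = 1.080 g.
Volume = m/ρ = 1.080 / 19.3 = 0.05594 cm³.
Thickness = V/A = 0.05594 / 517 = 1.08 × 10⁻⁴ cm = 1.08 μm.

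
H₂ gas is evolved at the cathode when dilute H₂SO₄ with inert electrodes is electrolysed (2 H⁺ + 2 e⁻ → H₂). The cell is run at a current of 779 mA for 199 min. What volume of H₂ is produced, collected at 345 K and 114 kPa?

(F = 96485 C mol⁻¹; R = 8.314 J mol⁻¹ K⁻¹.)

1.21 L

Q = I·t = 0.7790 A × 11940 s = 9301 C.
n(e⁻) = Q/F = 9301 / 96485 = 0.09640 mol.
2 electrons are transferred per H₂ molecule, so n(H₂) = 0.09640 / 2 = 0.04820 mol.
V = nRT/P = (0.04820 × 8.314 × 345) / (114 × 10³ Pa) = 0.00121 m³ = 1.21 L.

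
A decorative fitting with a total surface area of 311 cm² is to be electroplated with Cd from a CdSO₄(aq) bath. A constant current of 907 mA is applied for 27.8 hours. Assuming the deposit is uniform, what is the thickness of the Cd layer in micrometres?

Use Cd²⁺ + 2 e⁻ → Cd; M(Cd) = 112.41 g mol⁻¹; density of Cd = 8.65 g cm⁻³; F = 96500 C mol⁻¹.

Q = I·t = 0.9070 × 100080 = 90770 C; n(e⁻) = 0.9406 mol.
n(Cd) = n(e⁻)/2 = 0.4703 mol, so m = 0.4703 × 112.41 = 52.87 g.
Volume = m/ρ = 52.87 / 8.65 = 6.112 cm³.
Thickness = V/A = 6.112 / 311 = 0.0197 cm = 197 μm.

197 μm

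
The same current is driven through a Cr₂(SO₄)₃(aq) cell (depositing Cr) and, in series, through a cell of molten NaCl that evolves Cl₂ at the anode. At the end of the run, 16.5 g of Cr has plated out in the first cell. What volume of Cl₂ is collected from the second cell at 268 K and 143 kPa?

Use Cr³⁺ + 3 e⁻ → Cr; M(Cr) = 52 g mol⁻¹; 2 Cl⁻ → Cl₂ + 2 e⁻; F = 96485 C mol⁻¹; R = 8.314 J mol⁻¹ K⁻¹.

n(Cr) = 16.5 / 52 = 0.3173 mol, so n(e⁻) = 3 × 0.3173 = 0.9519 mol.
The cells are in series, so the same 0.9519 mol of electrons passes through the second cell.
2 Cl⁻ → Cl₂ + 2 e⁻ — 2 mol e⁻ per mol Cl₂, so n(Cl₂) = 0.9519/2 = 0.4760 mol.
V = nRT/P = (0.4760 × 8.314 × 268) / (143 × 10³) = 0.00742 m³ = 7.42 L.

7.42 L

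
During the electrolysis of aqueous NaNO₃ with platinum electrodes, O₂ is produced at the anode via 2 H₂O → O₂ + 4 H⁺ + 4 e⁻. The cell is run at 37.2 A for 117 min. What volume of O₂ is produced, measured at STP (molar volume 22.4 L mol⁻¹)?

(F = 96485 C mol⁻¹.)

15.2 L

Q = I·t = 37.20 A × 7020.0 s = 261100 C.
n(e⁻) = Q/F = 261100 / 96485 = 2.707 mol.
4 electrons are transferred per O₂ molecule, so n(O₂) = 2.707 / 4 = 0.6766 mol.
V = n × V_m = 0.6766 × 22.4 = 15.2 L.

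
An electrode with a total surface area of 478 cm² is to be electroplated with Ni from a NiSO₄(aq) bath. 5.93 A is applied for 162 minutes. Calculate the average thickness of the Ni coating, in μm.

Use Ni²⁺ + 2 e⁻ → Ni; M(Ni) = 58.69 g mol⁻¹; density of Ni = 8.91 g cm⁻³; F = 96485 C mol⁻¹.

Q = I·t = 5.930 × 9720.0 = 57640 C; n(e⁻) = 0.5974 mol.
n(Ni) = n(e⁻)/2 = 0.2987 mol, so m = 0.2987 × 58.69 = 17.53 g.
Volume = m/ρ = 17.53 / 8.91 = 1.968 cm³.
Thickness = V/A = 1.968 / 478 = 0.00412 cm = 41.2 μm.

41.2 μm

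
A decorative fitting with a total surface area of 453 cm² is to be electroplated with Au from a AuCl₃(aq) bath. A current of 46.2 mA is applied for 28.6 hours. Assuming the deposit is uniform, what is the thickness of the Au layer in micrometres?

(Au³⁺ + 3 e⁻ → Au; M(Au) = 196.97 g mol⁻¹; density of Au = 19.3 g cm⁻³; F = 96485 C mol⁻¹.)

Q = I·t = 0.04620 × 102960 = 4757 C; n(e⁻) = 0.04930 mol.
n(Au) = n(e⁻)/3 = 0.01643 mol, so m = 0.01643 × 196.97 = 3.237 g.
Volume = m/ρ = 3.237 / 19.3 = 0.1677 cm³.
Thickness = V/A = 0.1677 / 453 = 3.70 × 10⁻⁴ cm = 3.70 μm.

3.70 μm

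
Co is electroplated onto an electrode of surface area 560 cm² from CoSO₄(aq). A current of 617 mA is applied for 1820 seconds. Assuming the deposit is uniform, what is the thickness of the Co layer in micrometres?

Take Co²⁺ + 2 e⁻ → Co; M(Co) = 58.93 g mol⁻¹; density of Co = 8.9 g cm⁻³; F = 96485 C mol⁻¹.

0.688 μm

Q = I·t = 0.6170 × 1820.0 = 1123 C; n(e⁻) = 0.01164 mol.
n(Co) = n(e⁻)/2 = 0.005819 mol, so m = 0.005819 × 58.93 = 0.3429 g.
Volume = m/ρ = 0.3429 / 8.9 = 0.03853 cm³.
Thickness = V/A = 0.03853 / 560 = 6.88 × 10⁻⁵ cm = 0.688 μm.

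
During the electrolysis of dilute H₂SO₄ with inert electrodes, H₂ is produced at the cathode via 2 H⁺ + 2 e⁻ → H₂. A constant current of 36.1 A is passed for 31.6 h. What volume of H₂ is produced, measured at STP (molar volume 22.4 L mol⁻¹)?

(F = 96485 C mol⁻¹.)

477 L

Q = I·t = 36.10 A × 113760 s = 4107000 C.
n(e⁻) = Q/F = 4107000 / 96485 = 42.56 mol.
2 electrons are transferred per H₂ molecule, so n(H₂) = 42.56 / 2 = 21.28 mol.
V = n × V_m = 21.28 × 22.4 = 477 L.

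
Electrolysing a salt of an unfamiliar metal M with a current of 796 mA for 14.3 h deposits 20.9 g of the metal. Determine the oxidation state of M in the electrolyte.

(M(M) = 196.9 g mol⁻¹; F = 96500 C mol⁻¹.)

Q = I·t = 0.7960 A × 51480 s = 40980 C, so n(e⁻) = 40980/96500 = 0.4246 mol.
n(M) deposited = 20.9 / 196.9 = 0.1061 mol.
Electrons per atom = n(e⁻)/n(M) = 0.4246 / 0.1061 = 4.00 ≈ 4, so the ion is M⁴⁺.

+4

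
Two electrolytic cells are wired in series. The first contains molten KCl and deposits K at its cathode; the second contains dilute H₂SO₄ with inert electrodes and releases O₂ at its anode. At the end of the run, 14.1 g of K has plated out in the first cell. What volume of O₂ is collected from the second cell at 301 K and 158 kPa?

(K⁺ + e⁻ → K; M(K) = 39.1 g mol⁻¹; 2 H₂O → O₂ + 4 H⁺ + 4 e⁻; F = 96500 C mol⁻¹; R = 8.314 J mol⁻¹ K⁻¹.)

1.43 L

n(K) = 14.1 / 39.1 = 0.3606 mol, so n(e⁻) = 1 × 0.3606 = 0.3606 mol.
The cells are in series, so the same 0.3606 mol of electrons passes through the second cell.
2 H₂O → O₂ + 4 H⁺ + 4 e⁻ — 4 mol e⁻ per mol O₂, so n(O₂) = 0.3606/4 = 0.09015 mol.
V = nRT/P = (0.09015 × 8.314 × 301) / (158 × 10³) = 0.00143 m³ = 1.43 L.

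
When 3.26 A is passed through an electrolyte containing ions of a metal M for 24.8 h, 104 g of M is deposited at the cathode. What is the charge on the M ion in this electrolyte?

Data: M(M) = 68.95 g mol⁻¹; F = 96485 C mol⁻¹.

+2

Q = I·t = 3.260 A × 89280 s = 291100 C, so n(e⁻) = 291100/96485 = 3.017 mol.
n(M) deposited = 104 / 68.95 = 1.508 mol.
Electrons per atom = n(e⁻)/n(M) = 3.017 / 1.508 = 2.00 ≈ 2, so the ion is M²⁺.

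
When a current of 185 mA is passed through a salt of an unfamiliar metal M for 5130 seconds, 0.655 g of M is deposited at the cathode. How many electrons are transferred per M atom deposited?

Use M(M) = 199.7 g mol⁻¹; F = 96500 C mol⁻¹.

3

Q = I·t = 0.1850 A × 5130.0 s = 949.0 C, so n(e⁻) = 949.0/96500 = 0.009835 mol.
n(M) deposited = 0.655 / 199.7 = 0.003280 mol.
Electrons per atom = n(e⁻)/n(M) = 0.009835 / 0.003280 = 3.00 ≈ 3, so the ion is M³⁺.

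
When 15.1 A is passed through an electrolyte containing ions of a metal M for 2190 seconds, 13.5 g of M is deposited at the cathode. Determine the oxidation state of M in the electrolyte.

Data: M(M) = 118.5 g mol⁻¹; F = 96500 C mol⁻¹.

+3

Q = I·t = 15.10 A × 2190.0 s = 33070 C, so n(e⁻) = 33070/96500 = 0.3427 mol.
n(M) deposited = 13.5 / 118.5 = 0.1139 mol.
Electrons per atom = n(e⁻)/n(M) = 0.3427 / 0.1139 = 3.01 ≈ 3, so the ion is M³⁺.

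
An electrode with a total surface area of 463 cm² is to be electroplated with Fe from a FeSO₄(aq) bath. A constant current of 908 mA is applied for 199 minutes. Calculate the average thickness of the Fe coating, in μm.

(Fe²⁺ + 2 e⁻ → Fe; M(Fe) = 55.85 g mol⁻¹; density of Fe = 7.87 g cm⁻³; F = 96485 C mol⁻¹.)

Q = I·t = 0.9080 × 11940 = 10840 C; n(e⁻) = 0.1124 mol.
n(Fe) = n(e⁻)/2 = 0.05618 mol, so m = 0.05618 × 55.85 = 3.138 g.
Volume = m/ρ = 3.138 / 7.87 = 0.3987 cm³.
Thickness = V/A = 0.3987 / 463 = 8.61 × 10⁻⁴ cm = 8.61 μm.

8.61 μm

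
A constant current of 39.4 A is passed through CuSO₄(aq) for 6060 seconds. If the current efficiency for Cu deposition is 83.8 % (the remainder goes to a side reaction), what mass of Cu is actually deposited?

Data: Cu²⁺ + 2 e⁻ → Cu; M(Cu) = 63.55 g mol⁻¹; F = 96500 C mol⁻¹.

Q = I·t = 39.40 × 6060.0 = 238800 C.
n(e⁻) = 238800/96500 = 2.474 mol; theoretically n(Cu) = 2.474/2 = 1.237 mol, m_theo = 78.62 g.
At 83.8 % efficiency, m_actual = 0.838 × 78.62 = 65.9 g.

65.9 g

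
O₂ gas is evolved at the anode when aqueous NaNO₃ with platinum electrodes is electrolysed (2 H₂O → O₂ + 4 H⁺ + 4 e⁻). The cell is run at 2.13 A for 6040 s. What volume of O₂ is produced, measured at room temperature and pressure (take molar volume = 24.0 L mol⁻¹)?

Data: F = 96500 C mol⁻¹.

0.800 L

Q = I·t = 2.130 A × 6040.0 s = 12870 C.
n(e⁻) = Q/F = 12870 / 96500 = 0.1333 mol.
4 electrons are transferred per O₂ molecule, so n(O₂) = 0.1333 / 4 = 0.03333 mol.
V = n × V_m = 0.03333 × 24.0 = 0.800 L.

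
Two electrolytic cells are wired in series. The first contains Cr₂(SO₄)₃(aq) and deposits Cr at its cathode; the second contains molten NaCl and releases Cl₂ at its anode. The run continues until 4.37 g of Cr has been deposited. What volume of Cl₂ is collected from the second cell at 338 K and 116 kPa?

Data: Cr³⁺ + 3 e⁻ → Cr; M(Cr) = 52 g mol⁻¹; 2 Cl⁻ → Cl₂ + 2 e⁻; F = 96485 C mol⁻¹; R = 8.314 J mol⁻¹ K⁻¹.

3.05 L

n(Cr) = 4.37 / 52 = 0.08404 mol, so n(e⁻) = 3 × 0.08404 = 0.2521 mol.
The cells are in series, so the same 0.2521 mol of electrons passes through the second cell.
2 Cl⁻ → Cl₂ + 2 e⁻ — 2 mol e⁻ per mol Cl₂, so n(Cl₂) = 0.2521/2 = 0.1261 mol.
V = nRT/P = (0.1261 × 8.314 × 338) / (116 × 10³) = 0.00305 m³ = 3.05 L.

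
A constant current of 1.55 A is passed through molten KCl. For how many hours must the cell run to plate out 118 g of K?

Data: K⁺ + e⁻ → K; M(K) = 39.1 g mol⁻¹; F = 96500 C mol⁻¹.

n(K) = m/M = 118 / 39.1 = 3.018 mol.
Each K atom requires 1 electron, so n(e⁻) = 1 × 3.018 = 3.018 mol.
Q = n(e⁻)·F = 3.018 × 96500 = 291200 C.
t = Q/I = 291200 / 1.550 A = 187900 s = 52.2 h.

52.2 h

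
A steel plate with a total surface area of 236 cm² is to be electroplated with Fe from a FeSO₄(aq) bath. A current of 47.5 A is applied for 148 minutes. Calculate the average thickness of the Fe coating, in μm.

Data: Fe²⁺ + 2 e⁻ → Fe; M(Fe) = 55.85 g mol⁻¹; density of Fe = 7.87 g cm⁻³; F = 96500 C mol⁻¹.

Q = I·t = 47.50 × 8880.0 = 421800 C; n(e⁻) = 4.371 mol.
n(Fe) = n(e⁻)/2 = 2.185 mol, so m = 2.185 × 55.85 = 122.1 g.
Volume = m/ρ = 122.1 / 7.87 = 15.51 cm³.
Thickness = V/A = 15.51 / 236 = 0.0657 cm = 657 μm.

657 μm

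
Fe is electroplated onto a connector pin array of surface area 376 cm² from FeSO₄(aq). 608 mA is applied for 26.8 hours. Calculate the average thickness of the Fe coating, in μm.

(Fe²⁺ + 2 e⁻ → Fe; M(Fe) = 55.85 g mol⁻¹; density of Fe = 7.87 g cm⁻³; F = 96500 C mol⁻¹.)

57.4 μm

Q = I·t = 0.6080 × 96480 = 58660 C; n(e⁻) = 0.6079 mol.
n(Fe) = n(e⁻)/2 = 0.3039 mol, so m = 0.3039 × 55.85 = 16.97 g.
Volume = m/ρ = 16.97 / 7.87 = 2.157 cm³.
Thickness = V/A = 2.157 / 376 = 0.00574 cm = 57.4 μm.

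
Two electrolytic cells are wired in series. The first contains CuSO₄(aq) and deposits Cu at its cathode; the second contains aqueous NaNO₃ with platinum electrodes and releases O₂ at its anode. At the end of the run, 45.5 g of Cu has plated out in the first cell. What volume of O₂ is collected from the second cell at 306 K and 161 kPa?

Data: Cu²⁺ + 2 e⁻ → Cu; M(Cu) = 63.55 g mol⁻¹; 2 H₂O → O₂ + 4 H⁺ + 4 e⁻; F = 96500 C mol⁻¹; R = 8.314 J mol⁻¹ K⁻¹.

5.66 L

n(Cu) = 45.5 / 63.55 = 0.7160 mol, so n(e⁻) = 2 × 0.7160 = 1.432 mol.
The cells are in series, so the same 1.432 mol of electrons passes through the second cell.
2 H₂O → O₂ + 4 H⁺ + 4 e⁻ — 4 mol e⁻ per mol O₂, so n(O₂) = 1.432/4 = 0.3580 mol.
V = nRT/P = (0.3580 × 8.314 × 306) / (161 × 10³) = 0.00566 m³ = 5.66 L.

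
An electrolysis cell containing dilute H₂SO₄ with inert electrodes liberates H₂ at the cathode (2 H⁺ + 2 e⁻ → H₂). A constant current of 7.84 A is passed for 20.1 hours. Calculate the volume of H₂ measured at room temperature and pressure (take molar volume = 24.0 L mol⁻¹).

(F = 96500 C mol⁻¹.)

Q = I·t = 7.840 A × 72360 s = 567300 C.
n(e⁻) = Q/F = 567300 / 96500 = 5.879 mol.
2 electrons are transferred per H₂ molecule, so n(H₂) = 5.879 / 2 = 2.939 mol.
V = n × V_m = 2.939 × 24.0 = 70.5 L.

70.5 L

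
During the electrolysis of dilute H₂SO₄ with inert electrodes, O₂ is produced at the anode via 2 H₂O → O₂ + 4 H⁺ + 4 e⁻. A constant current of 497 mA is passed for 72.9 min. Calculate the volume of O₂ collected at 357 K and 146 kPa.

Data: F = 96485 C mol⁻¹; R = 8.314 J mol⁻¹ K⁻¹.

Q = I·t = 0.4970 A × 4374.0 s = 2174 C.
n(e⁻) = Q/F = 2174 / 96485 = 0.02253 mol.
4 electrons are transferred per O₂ molecule, so n(O₂) = 0.02253 / 4 = 0.005633 mol.
V = nRT/P = (0.005633 × 8.314 × 357) / (146 × 10³ Pa) = 1.15 × 10⁻⁴ m³ = 0.115 L.

0.115 L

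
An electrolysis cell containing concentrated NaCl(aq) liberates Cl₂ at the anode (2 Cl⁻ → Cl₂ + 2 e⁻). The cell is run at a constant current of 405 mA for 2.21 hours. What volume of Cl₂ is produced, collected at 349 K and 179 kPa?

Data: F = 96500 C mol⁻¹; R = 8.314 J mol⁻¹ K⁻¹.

0.271 L

Q = I·t = 0.4050 A × 7956.0 s = 3222 C.
n(e⁻) = Q/F = 3222 / 96500 = 0.03339 mol.
2 electrons are transferred per Cl₂ molecule, so n(Cl₂) = 0.03339 / 2 = 0.01670 mol.
V = nRT/P = (0.01670 × 8.314 × 349) / (179 × 10³ Pa) = 2.71 × 10⁻⁴ m³ = 0.271 L.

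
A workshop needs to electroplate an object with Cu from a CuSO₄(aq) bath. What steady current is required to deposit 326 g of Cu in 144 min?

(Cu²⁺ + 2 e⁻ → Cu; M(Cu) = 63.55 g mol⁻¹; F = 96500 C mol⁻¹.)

115 A

n(Cu) = 326 / 63.55 = 5.130 mol.
n(e⁻) = 2 × 5.130 = 10.26 mol.
Q = n(e⁻)·F = 10.26 × 96500 = 990100 C.
I = Q/t = 990100 / 8640.0 s = 115 A.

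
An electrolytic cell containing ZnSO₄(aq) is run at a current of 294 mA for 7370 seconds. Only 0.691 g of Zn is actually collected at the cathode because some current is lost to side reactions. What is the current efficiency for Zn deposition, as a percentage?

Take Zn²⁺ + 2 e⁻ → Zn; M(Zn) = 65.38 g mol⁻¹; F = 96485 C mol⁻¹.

Q = I·t = 0.2940 × 7370.0 = 2167 C; n(e⁻) = 2167/96485 = 0.02246 mol.
Theoretical n(Zn) = n(e⁻)/2 = 0.01123 mol, i.e. m_theo = 0.01123 × 65.38 = 0.7341 g.
Efficiency = m_actual / m_theo = 0.691 / 0.7341 = 94.1 %.

94.1 %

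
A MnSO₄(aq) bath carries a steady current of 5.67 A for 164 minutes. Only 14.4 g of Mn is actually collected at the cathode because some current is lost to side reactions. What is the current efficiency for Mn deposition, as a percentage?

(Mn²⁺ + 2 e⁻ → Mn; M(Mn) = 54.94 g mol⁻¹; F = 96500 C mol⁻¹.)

Q = I·t = 5.670 × 9840.0 = 55790 C; n(e⁻) = 55790/96500 = 0.5782 mol.
Theoretical n(Mn) = n(e⁻)/2 = 0.2891 mol, i.e. m_theo = 0.2891 × 54.94 = 15.88 g.
Efficiency = m_actual / m_theo = 14.4 / 15.88 = 90.7 %.

90.7 %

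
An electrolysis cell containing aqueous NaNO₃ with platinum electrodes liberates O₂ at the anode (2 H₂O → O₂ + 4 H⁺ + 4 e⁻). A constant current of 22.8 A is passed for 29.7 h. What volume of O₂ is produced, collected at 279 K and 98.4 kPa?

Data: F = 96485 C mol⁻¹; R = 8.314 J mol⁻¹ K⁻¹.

149 L

Q = I·t = 22.80 A × 106920 s = 2438000 C.
n(e⁻) = Q/F = 2438000 / 96485 = 25.27 mol.
4 electrons are transferred per O₂ molecule, so n(O₂) = 25.27 / 4 = 6.316 mol.
V = nRT/P = (6.316 × 8.314 × 279) / (98.4 × 10³ Pa) = 0.149 m³ = 149 L.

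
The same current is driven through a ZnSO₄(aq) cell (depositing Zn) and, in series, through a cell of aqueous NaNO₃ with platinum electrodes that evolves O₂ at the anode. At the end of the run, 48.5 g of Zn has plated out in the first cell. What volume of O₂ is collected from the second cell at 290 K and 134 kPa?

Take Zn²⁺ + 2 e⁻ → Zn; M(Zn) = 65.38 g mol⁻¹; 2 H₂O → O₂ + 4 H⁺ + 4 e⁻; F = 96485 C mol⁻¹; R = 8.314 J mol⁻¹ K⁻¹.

n(Zn) = 48.5 / 65.38 = 0.7418 mol, so n(e⁻) = 2 × 0.7418 = 1.484 mol.
The cells are in series, so the same 1.484 mol of electrons passes through the second cell.
2 H₂O → O₂ + 4 H⁺ + 4 e⁻ — 4 mol e⁻ per mol O₂, so n(O₂) = 1.484/4 = 0.3709 mol.
V = nRT/P = (0.3709 × 8.314 × 290) / (134 × 10³) = 0.00667 m³ = 6.67 L.

6.67 L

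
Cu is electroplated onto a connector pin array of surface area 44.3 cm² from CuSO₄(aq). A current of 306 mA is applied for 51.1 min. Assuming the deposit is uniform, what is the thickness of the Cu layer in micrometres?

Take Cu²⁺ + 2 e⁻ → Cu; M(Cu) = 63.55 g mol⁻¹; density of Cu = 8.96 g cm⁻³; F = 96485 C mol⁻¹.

Q = I·t = 0.3060 × 3066.0 = 938.2 C; n(e⁻) = 0.009724 mol.
n(Cu) = n(e⁻)/2 = 0.004862 mol, so m = 0.004862 × 63.55 = 0.3090 g.
Volume = m/ρ = 0.3090 / 8.96 = 0.03448 cm³.
Thickness = V/A = 0.03448 / 44.3 = 7.78 × 10⁻⁴ cm = 7.78 μm.

7.78 μm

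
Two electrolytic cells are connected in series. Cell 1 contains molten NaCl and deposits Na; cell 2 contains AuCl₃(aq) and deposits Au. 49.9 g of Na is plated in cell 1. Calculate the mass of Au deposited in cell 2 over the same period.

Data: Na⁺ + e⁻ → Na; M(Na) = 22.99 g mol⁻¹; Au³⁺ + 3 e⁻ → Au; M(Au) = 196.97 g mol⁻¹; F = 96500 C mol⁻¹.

143 g

n(Na) = 49.9 / 22.99 = 2.171 mol.
Since Na⁺ + e⁻ → Na, n(e⁻) passed = 1 × 2.171 = 2.171 mol.
Cells in series carry the same charge, so the same 2.171 mol of electrons passes through cell 2.
Au³⁺ + 3 e⁻ → Au, so n(Au) = 2.171 / 3 = 0.7235 mol.
m(Au) = 0.7235 × 196.97 = 143 g.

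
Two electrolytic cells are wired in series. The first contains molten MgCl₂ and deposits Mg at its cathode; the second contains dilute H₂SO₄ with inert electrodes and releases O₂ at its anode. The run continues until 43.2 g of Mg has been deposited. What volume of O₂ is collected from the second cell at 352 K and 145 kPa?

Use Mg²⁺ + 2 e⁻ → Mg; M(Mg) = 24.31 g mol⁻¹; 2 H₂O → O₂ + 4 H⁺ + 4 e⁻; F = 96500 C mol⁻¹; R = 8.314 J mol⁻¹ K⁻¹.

n(Mg) = 43.2 / 24.31 = 1.777 mol, so n(e⁻) = 2 × 1.777 = 3.554 mol.
The cells are in series, so the same 3.554 mol of electrons passes through the second cell.
2 H₂O → O₂ + 4 H⁺ + 4 e⁻ — 4 mol e⁻ per mol O₂, so n(O₂) = 3.554/4 = 0.8885 mol.
V = nRT/P = (0.8885 × 8.314 × 352) / (145 × 10³) = 0.0179 m³ = 17.9 L.

17.9 L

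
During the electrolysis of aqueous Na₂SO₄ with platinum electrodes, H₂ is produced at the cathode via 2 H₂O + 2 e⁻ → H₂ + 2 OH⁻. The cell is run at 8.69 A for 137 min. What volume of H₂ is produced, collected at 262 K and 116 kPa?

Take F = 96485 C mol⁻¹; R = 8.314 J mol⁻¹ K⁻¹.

Q = I·t = 8.690 A × 8220.0 s = 71430 C.
n(e⁻) = Q/F = 71430 / 96485 = 0.7403 mol.
2 electrons are transferred per H₂ molecule, so n(H₂) = 0.7403 / 2 = 0.3702 mol.
V = nRT/P = (0.3702 × 8.314 × 262) / (116 × 10³ Pa) = 0.00695 m³ = 6.95 L.

6.95 L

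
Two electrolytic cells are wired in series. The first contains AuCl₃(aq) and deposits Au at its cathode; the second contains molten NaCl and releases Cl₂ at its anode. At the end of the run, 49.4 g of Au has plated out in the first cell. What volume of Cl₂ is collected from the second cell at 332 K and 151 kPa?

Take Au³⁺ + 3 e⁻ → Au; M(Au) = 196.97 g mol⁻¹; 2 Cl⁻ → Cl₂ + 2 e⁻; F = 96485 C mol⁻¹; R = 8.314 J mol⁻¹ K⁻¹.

6.88 L

n(Au) = 49.4 / 196.97 = 0.2508 mol, so n(e⁻) = 3 × 0.2508 = 0.7524 mol.
The cells are in series, so the same 0.7524 mol of electrons passes through the second cell.
2 Cl⁻ → Cl₂ + 2 e⁻ — 2 mol e⁻ per mol Cl₂, so n(Cl₂) = 0.7524/2 = 0.3762 mol.
V = nRT/P = (0.3762 × 8.314 × 332) / (151 × 10³) = 0.00688 m³ = 6.88 L.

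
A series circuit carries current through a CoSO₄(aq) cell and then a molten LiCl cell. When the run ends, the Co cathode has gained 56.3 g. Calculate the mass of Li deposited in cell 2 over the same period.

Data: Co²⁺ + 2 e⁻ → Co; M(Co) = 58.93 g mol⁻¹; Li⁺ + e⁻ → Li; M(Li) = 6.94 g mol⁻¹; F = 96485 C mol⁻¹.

n(Co) = 56.3 / 58.93 = 0.9554 mol.
Since Co²⁺ + 2 e⁻ → Co, n(e⁻) passed = 2 × 0.9554 = 1.911 mol.
Cells in series carry the same charge, so the same 1.911 mol of electrons passes through cell 2.
Li⁺ + e⁻ → Li, so n(Li) = 1.911 / 1 = 1.911 mol.
m(Li) = 1.911 × 6.94 = 13.3 g.

13.3 g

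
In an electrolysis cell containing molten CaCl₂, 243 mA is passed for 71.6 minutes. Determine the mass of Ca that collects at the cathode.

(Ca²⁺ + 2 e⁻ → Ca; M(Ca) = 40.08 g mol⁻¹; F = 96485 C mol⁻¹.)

0.217 g

Q = I·t = 0.2430 A × 4296.0 s = 1044 C.
n(e⁻) = Q/F = 1044 / 96485 = 0.01082 mol.
Ca²⁺ + 2 e⁻ → Ca, so n(Ca) = n(e⁻)/2 = 0.005410 mol.
m = n·M = 0.005410 × 40.08 = 0.217 g.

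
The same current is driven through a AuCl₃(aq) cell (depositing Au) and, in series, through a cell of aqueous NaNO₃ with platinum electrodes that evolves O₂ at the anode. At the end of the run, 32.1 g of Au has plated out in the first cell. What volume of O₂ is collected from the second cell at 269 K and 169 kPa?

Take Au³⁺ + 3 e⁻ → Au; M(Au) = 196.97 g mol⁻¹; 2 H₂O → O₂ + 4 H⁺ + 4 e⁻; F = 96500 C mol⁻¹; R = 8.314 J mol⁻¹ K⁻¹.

n(Au) = 32.1 / 196.97 = 0.1630 mol, so n(e⁻) = 3 × 0.1630 = 0.4889 mol.
The cells are in series, so the same 0.4889 mol of electrons passes through the second cell.
2 H₂O → O₂ + 4 H⁺ + 4 e⁻ — 4 mol e⁻ per mol O₂, so n(O₂) = 0.4889/4 = 0.1222 mol.
V = nRT/P = (0.1222 × 8.314 × 269) / (169 × 10³) = 0.00162 m³ = 1.62 L.

1.62 L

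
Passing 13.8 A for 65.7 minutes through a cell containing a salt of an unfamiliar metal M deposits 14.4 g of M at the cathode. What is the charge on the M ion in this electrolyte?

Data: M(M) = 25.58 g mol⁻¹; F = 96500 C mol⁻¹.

+1

Q = I·t = 13.80 A × 3942.0 s = 54400 C, so n(e⁻) = 54400/96500 = 0.5637 mol.
n(M) deposited = 14.4 / 25.58 = 0.5629 mol.
Electrons per atom = n(e⁻)/n(M) = 0.5637 / 0.5629 = 1.00 ≈ 1, so the ion is M⁺.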